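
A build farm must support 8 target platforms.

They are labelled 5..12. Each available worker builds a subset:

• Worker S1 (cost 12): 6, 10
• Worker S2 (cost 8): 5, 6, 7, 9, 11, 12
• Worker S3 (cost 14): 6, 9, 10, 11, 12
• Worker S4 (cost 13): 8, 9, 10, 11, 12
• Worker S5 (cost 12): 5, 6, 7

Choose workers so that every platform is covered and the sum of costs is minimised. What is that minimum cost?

21

S2, S4 together cover every platform (S2 ∪ S4 = {5, 6, 7, 8, 9, 10, 11, 12}); total cost 8 + 13 = 21.
No covering selection has total cost below 21.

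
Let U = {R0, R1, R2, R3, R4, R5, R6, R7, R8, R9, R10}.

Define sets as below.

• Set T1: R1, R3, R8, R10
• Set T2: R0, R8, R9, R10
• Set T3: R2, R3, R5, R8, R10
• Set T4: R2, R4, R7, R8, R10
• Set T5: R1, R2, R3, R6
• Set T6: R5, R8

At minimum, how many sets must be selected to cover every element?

T2 and T4 and T5 and T6 together: T2 ∪ T4 ∪ T5 ∪ T6 = {R0, R1, R2, R3, R4, R5, R6, R7, R8, R9, R10} — every element is covered.
No 3 of the 6 sets cover everything (all 20 combinations miss at least one element), so 4 is optimal.

4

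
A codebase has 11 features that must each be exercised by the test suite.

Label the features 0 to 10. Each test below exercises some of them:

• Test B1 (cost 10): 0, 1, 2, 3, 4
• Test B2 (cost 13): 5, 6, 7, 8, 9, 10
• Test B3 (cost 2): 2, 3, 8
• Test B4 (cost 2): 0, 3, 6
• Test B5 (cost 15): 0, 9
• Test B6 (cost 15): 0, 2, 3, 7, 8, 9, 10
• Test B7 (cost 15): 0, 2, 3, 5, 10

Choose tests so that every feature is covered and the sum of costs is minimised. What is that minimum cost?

23

B1, B2 together cover every feature (B1 ∪ B2 = {0, 1, 2, 3, 4, 5, 6, 7, 8, 9, 10}); total cost 10 + 13 = 23.
The greedy pick B3, B4, B2, B1 costs 27; no covering selection beats 23.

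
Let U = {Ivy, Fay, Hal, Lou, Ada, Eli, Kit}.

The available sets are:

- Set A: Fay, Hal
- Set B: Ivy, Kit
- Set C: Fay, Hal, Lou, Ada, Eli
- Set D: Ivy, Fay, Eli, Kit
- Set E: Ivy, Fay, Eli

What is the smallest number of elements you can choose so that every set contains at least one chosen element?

The 2 elements {Ivy, Fay} hit every set.
The sets A, B are pairwise disjoint, so any hitting set needs a separate element for each — at least 2. Hence 2 is optimal.

2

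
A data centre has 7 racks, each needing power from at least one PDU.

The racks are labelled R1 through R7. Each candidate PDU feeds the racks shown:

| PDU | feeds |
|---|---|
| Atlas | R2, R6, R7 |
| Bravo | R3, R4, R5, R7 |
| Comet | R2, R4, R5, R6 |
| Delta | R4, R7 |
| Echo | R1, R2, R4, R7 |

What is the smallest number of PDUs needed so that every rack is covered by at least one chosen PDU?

Take {Atlas, Bravo, Echo}. Their union is {R1, R2, R3, R4, R5, R6, R7}, which is all 7 racks.
Only Echo contains R1, so Echo is forced; the remaining 3 racks need at least 2 more PDUs (each remaining PDU adds at most 2) — so at least 3 PDUs are needed, and 3 is optimal.

3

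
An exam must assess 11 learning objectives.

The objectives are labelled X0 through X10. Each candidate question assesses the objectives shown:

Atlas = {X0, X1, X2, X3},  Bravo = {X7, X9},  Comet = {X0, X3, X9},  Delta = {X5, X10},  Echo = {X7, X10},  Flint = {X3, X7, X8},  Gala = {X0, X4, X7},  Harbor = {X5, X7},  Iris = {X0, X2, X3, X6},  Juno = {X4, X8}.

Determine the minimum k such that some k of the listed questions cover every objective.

Atlas and Bravo and Delta and Iris and Juno together: Atlas ∪ Bravo ∪ Delta ∪ Iris ∪ Juno = {X0, X1, X2, X3, X4, X5, X6, X7, X8, X9, X10} — every objective is covered.
Only Atlas contains X1, so Atlas is forced; the remaining 7 objectives need at least 4 more questions (each remaining question adds at most 2) — so at least 5 questions are needed, and 5 is optimal.

5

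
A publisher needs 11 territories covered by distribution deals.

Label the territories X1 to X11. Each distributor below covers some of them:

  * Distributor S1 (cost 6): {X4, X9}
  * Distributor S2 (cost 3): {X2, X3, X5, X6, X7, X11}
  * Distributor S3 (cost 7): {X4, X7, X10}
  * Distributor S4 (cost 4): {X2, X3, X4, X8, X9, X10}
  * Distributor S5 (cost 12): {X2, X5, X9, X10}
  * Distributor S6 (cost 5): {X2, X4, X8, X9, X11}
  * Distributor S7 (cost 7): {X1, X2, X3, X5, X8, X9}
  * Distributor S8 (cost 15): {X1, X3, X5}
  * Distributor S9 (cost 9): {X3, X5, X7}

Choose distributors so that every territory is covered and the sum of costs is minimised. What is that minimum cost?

14

S2, S4, S7 together cover every territory (S2 ∪ S4 ∪ S7 = {X1, X2, X3, X4, X5, X6, X7, X8, X9, X10, X11}); total cost 3 + 4 + 7 = 14.
No covering selection has total cost below 14.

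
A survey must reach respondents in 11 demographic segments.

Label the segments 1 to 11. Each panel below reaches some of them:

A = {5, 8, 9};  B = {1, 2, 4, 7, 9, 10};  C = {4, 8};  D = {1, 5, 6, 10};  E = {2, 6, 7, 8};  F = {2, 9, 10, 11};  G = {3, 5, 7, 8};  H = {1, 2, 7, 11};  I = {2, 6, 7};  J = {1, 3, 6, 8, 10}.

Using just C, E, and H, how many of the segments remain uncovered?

Union of C, E, H = {1, 2, 4, 6, 7, 8, 11}.
Not covered: 3, 5, 9, 10 — 4 segments.

4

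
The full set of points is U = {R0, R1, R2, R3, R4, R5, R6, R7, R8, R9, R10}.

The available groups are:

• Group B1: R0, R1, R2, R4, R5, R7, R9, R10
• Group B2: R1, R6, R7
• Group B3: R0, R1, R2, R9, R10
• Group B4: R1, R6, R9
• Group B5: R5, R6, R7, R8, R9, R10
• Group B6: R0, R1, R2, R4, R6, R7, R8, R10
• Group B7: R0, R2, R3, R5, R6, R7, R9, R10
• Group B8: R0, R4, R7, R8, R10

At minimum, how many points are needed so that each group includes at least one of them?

The 2 points {R1, R10} hit every group.
The groups B4, B8 are pairwise disjoint, so any hitting set needs a separate point for each — at least 2. Hence 2 is optimal.

2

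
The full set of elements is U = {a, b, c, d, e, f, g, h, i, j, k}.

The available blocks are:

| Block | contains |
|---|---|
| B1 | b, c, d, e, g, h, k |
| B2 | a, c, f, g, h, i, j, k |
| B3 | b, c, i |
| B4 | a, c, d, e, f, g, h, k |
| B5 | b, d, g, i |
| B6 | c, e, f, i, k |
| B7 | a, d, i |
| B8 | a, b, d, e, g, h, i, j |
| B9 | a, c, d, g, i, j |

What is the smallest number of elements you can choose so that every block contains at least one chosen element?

2

Take T = {e, i}. Each listed block contains at least one of these, so T is a hitting set of size 2.
No single element lies in every block, so at least 2 are needed and 2 is optimal.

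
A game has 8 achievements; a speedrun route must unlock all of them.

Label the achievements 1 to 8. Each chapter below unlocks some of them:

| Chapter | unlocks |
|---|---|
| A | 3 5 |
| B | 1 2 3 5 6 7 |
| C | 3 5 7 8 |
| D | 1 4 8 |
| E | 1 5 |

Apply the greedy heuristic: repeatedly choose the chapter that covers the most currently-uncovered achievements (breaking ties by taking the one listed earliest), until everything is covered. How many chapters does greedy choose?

Greedy: pick B (covers 6 new) → pick D (covers 2 new). Total picks: 2.

2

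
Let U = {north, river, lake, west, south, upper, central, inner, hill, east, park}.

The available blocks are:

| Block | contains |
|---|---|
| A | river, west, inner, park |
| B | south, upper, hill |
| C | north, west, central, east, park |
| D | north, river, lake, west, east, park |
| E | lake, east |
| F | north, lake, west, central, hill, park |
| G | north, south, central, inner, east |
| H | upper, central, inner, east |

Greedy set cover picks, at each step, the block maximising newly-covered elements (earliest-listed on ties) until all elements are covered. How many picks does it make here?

Greedy: pick D (covers 6 new) → pick B (covers 3 new) → pick G (covers 2 new). Total picks: 3.

3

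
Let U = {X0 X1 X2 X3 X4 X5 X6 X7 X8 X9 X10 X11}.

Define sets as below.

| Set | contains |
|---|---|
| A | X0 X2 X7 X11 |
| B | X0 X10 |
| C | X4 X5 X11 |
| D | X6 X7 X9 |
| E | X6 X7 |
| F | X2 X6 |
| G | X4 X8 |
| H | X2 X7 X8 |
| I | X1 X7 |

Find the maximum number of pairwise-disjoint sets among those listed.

4

B, F, G, I are pairwise disjoint (B={X0,X10}; F={X2,X6}; G={X4,X8}; I={X1,X7}).
Every remaining set overlaps one of these, and no 5 of the listed sets are pairwise disjoint, so 4 is the maximum.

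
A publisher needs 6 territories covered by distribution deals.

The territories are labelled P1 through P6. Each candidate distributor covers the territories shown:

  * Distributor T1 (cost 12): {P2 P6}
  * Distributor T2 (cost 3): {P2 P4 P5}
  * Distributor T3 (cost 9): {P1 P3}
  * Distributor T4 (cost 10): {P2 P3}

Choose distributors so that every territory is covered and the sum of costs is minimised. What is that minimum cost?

24

T1, T2, T3 together cover every territory (T1 ∪ T2 ∪ T3 = {P1, P2, P3, P4, P5, P6}); total cost 12 + 3 + 9 = 24.
No covering selection has total cost below 24.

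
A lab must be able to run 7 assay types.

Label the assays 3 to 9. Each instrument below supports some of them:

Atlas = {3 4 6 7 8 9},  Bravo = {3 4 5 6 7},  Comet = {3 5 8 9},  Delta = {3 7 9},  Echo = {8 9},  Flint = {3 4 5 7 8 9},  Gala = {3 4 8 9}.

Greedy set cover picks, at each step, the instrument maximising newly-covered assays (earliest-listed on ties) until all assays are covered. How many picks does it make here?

Greedy: pick Atlas (covers 6 new) → pick Bravo (covers 1 new). Total picks: 2.

2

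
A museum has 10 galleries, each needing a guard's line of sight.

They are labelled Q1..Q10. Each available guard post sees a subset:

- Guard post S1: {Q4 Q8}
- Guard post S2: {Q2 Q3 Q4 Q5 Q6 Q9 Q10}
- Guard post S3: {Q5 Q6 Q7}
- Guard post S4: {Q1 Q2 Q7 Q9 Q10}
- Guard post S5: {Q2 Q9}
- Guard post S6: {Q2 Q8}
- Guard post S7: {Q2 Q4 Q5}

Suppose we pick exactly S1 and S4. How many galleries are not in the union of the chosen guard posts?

Union of S1, S4 = {Q1, Q2, Q4, Q7, Q8, Q9, Q10}.
Not covered: Q3, Q5, Q6 — 3 galleries.

3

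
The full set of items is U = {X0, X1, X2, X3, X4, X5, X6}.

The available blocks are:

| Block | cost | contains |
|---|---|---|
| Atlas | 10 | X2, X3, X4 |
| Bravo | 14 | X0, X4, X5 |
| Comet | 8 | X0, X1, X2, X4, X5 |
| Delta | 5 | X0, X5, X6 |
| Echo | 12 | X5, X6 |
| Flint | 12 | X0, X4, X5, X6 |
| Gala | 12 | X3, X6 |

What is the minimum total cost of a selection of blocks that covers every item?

Comet, Gala together cover every item (Comet ∪ Gala = {X0, X1, X2, X3, X4, X5, X6}); total cost 8 + 12 = 20.
The greedy pick Comet, Delta, Atlas costs 23; no covering selection beats 20.

20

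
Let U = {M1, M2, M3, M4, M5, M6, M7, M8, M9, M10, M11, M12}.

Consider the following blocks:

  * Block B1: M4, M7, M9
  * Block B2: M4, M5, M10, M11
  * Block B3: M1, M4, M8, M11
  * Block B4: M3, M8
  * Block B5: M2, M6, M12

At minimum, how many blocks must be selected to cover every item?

Take {B1, B2, B3, B4, B5}. Their union is {M1, M2, M3, M4, M5, M6, M7, M8, M9, M10, M11, M12}, which is all 12 items.
No 4 of the 5 blocks cover everything (all 5 combinations miss at least one item), so 5 is optimal.

5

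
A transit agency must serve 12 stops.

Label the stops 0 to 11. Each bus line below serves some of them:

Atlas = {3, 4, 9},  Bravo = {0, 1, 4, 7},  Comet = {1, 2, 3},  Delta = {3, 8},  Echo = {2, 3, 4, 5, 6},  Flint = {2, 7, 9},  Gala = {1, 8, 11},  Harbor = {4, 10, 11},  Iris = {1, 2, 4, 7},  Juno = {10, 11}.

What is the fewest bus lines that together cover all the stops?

Bravo and Echo and Flint and Gala and Juno together: Bravo ∪ Echo ∪ Flint ∪ Gala ∪ Juno = {0, 1, 2, 3, 4, 5, 6, 7, 8, 9, 10, 11} — every stop is covered.
No 4 of the 10 bus lines cover everything (all 210 combinations miss at least one stop), so 5 is optimal.

5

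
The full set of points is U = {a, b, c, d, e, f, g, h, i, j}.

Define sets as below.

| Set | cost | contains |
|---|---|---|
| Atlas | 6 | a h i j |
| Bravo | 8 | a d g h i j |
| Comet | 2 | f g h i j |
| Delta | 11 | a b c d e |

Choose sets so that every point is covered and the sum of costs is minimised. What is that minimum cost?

13

Comet, Delta together cover every point (Comet ∪ Delta = {a, b, c, d, e, f, g, h, i, j}); total cost 2 + 11 = 13.
No covering selection has total cost below 13.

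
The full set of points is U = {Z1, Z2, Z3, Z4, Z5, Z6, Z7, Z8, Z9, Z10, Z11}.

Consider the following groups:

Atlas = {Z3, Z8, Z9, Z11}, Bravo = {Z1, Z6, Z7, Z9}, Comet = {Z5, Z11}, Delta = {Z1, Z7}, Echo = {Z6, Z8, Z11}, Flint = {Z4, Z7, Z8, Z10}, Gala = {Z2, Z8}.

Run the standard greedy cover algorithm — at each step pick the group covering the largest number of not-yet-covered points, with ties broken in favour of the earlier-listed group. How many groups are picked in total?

Greedy: pick Atlas (covers 4 new) → pick Bravo (covers 3 new) → pick Flint (covers 2 new) → pick Comet (covers 1 new) → pick Gala (covers 1 new). Total picks: 5.

5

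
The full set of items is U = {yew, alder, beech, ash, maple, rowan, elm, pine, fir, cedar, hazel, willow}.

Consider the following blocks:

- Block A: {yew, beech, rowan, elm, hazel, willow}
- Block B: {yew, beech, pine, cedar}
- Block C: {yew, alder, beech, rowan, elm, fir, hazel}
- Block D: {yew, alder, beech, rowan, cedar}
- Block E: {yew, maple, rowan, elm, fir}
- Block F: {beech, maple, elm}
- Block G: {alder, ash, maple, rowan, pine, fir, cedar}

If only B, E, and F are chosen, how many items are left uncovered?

4

Union of B, E, F = {yew, beech, maple, rowan, elm, pine, fir, cedar}.
Not covered: alder, ash, hazel, willow — 4 items.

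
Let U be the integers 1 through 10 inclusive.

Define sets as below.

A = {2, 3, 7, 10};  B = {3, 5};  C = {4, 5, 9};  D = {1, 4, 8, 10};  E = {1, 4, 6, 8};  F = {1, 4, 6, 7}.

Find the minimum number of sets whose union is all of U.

3

A, C, and E cover everything between them: the union {1, 2, 3, 4, 5, 6, 7, 8, 9, 10} is all of U.
Each set has at most 4 elements, and 2·4 = 8 < 10 — so at least 3 sets are needed, and 3 is optimal.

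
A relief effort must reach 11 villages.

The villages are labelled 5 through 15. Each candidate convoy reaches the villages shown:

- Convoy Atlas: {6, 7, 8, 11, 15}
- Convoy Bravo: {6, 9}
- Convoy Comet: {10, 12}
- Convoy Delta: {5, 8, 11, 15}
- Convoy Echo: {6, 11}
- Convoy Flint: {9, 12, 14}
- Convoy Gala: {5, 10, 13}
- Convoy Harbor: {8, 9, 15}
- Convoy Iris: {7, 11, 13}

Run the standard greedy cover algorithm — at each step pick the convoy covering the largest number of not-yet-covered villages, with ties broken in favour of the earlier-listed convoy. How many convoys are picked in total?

Greedy: pick Atlas (covers 5 new) → pick Flint (covers 3 new) → pick Gala (covers 3 new). Total picks: 3.

3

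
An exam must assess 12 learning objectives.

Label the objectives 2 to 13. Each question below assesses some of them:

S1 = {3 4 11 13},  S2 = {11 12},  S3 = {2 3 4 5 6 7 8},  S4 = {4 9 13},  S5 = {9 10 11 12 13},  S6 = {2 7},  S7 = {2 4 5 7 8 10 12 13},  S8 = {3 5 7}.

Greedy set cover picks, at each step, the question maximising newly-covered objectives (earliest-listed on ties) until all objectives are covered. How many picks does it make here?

Greedy: pick S7 (covers 8 new) → pick S1 (covers 2 new) → pick S3 (covers 1 new) → pick S4 (covers 1 new). Total picks: 4.
(The true minimum cover uses only 2 questions, so greedy is not optimal here.)

4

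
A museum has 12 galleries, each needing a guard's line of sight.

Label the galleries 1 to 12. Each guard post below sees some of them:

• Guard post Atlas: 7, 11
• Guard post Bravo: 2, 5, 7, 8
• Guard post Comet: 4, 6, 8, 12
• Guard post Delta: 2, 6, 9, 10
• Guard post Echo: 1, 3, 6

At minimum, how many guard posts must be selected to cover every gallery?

5

Atlas and Bravo and Comet and Delta and Echo together: Atlas ∪ Bravo ∪ Comet ∪ Delta ∪ Echo = {1, 2, 3, 4, 5, 6, 7, 8, 9, 10, 11, 12} — every gallery is covered.
No 4 of the 5 guard posts cover everything (all 5 combinations miss at least one gallery), so 5 is optimal.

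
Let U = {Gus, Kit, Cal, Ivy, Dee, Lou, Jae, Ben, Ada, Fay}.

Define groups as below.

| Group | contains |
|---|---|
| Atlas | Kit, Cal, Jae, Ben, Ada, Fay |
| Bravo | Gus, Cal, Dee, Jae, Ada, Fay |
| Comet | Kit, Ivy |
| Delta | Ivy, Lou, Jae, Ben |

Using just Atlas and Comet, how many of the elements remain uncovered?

3

Union of Atlas, Comet = {Kit, Cal, Ivy, Jae, Ben, Ada, Fay}.
Not covered: Gus, Dee, Lou — 3 elements.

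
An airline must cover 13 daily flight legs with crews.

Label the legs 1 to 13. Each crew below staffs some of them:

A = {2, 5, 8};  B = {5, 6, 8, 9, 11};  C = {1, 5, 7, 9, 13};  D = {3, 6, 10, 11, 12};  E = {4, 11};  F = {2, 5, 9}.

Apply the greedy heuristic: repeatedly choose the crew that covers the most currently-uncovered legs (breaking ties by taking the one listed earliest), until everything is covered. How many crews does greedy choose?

5

Greedy: pick B (covers 5 new) → pick C (covers 3 new) → pick D (covers 3 new) → pick A (covers 1 new) → pick E (covers 1 new). Total picks: 5.
(The true minimum cover uses only 4 crews, so greedy is not optimal here.)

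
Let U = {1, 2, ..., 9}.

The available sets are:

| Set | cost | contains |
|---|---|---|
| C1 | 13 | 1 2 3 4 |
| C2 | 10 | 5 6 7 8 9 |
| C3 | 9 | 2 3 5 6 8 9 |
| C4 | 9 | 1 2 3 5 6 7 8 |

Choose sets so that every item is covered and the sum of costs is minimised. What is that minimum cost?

C1, C2 together cover every item (C1 ∪ C2 = {1, 2, 3, 4, 5, 6, 7, 8, 9}); total cost 13 + 10 = 23.
The greedy pick C4, C3, C1 costs 31; no covering selection beats 23.

23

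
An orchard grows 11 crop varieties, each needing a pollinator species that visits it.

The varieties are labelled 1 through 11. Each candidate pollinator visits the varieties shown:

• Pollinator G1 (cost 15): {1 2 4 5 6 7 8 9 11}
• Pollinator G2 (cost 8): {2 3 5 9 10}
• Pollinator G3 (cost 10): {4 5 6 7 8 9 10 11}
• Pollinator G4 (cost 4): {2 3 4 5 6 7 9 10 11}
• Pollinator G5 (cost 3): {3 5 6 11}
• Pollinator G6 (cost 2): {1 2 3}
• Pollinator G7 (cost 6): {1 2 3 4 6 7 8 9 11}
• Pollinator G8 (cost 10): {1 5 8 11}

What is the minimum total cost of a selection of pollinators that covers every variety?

G4, G7 together cover every variety (G4 ∪ G7 = {1, 2, 3, 4, 5, 6, 7, 8, 9, 10, 11}); total cost 4 + 6 = 10.
The greedy pick G4, G6, G7 costs 12; no covering selection beats 10.

10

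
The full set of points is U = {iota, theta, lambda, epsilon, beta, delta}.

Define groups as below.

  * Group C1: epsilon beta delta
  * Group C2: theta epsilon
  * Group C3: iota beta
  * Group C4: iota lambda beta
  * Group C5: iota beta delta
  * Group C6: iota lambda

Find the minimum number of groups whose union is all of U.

Take {C2, C4, C5}. Their union is {iota, theta, lambda, epsilon, beta, delta}, which is all 6 points.
Only C2 contains theta, so C2 is forced; the remaining 4 points need at least 2 more groups (each remaining group adds at most 3) — so at least 3 groups are needed, and 3 is optimal.

3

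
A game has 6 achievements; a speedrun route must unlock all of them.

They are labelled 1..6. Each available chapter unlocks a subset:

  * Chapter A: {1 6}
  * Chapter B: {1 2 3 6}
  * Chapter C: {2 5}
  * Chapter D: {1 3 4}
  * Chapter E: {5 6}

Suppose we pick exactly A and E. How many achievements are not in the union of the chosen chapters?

3

Union of A, E = {1, 5, 6}.
Not covered: 2, 3, 4 — 3 achievements.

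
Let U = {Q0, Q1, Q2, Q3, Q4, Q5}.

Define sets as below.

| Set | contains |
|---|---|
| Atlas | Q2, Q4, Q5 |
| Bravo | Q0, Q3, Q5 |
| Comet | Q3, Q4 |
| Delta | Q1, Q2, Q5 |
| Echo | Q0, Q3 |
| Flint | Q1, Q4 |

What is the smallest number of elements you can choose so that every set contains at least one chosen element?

3

H = {Q1, Q3, Q5} meets every set (each contains at least one member of H), and |H| = 3.
No choice of 2 elements meets every set, so 3 is the minimum.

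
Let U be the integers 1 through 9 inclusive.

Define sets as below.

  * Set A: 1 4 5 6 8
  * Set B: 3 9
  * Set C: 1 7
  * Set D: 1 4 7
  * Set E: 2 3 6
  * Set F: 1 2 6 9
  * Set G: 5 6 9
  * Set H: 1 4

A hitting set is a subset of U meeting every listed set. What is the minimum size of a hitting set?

Take T = {1, 6, 9}. Each listed set contains at least one of these, so T is a hitting set of size 3.
No choice of 2 items meets every set, so 3 is the minimum.

3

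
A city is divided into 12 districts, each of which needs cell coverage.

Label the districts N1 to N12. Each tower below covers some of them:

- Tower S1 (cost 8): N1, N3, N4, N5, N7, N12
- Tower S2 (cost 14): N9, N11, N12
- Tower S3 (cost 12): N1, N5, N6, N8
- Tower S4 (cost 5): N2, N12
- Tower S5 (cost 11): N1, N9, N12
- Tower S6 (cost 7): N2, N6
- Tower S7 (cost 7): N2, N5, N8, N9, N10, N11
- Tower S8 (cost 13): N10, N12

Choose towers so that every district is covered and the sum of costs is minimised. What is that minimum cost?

22

S1, S6, S7 together cover every district (S1 ∪ S6 ∪ S7 = {N1, N2, N3, N4, N5, N6, N7, N8, N9, N10, N11, N12}); total cost 8 + 7 + 7 = 22.
No covering selection has total cost below 22.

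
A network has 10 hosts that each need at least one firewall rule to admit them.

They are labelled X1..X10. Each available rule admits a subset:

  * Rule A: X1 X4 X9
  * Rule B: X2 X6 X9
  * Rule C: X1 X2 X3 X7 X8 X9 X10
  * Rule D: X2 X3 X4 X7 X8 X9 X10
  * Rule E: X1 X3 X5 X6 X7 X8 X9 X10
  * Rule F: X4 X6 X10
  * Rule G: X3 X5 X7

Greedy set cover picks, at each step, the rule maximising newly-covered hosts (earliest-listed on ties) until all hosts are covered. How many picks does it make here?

Greedy: pick E (covers 8 new) → pick D (covers 2 new). Total picks: 2.

2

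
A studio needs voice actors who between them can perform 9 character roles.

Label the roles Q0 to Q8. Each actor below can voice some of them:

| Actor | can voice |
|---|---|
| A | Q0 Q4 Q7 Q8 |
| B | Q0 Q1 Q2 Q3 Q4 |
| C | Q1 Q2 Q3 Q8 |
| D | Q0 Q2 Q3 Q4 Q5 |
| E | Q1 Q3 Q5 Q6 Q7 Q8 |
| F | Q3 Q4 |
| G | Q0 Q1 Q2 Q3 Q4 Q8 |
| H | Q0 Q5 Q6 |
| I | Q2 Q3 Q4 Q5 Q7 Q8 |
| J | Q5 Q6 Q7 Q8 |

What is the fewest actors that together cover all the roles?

2

Take {B, J}. Their union is {Q0, Q1, Q2, Q3, Q4, Q5, Q6, Q7, Q8}, which is all 9 roles.
No single actor has all 9 roles (the largest, E, has 6), so 2 is optimal.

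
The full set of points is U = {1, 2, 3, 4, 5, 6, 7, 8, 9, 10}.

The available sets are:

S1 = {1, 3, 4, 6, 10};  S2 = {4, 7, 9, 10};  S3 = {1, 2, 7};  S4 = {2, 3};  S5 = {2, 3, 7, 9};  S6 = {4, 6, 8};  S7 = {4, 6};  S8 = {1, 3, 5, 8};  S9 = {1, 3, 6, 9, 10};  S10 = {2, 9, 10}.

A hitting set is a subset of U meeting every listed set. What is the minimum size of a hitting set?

3

H = {1, 2, 4} meets every set (each contains at least one member of H), and |H| = 3.
The sets S7, S8, S10 are pairwise disjoint, so any hitting set needs a separate point for each — at least 3. Hence 3 is optimal.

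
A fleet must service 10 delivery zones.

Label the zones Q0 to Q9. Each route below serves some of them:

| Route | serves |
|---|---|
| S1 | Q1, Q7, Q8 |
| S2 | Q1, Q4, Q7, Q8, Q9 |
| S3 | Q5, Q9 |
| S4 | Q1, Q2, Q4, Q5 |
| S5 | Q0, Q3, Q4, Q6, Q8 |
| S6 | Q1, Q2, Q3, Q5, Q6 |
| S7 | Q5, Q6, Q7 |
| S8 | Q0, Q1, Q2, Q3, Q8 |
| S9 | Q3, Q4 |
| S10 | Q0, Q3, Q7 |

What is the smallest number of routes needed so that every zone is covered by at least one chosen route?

S2 and S4 and S5 together: S2 ∪ S4 ∪ S5 = {Q0, Q1, Q2, Q3, Q4, Q5, Q6, Q7, Q8, Q9} — every zone is covered.
No 2 of the 10 routes cover everything (all 45 combinations miss at least one zone), so 3 is optimal.

3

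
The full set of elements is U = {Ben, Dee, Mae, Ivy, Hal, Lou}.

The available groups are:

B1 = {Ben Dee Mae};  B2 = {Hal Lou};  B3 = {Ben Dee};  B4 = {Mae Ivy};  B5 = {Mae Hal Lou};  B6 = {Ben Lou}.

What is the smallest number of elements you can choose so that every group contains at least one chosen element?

3

Take H = {Ben, Ivy, Lou}. Each listed group contains at least one of these, so H is a hitting set of size 3.
The groups B2, B3, B4 are pairwise disjoint, so any hitting set needs a separate element for each — at least 3. Hence 3 is optimal.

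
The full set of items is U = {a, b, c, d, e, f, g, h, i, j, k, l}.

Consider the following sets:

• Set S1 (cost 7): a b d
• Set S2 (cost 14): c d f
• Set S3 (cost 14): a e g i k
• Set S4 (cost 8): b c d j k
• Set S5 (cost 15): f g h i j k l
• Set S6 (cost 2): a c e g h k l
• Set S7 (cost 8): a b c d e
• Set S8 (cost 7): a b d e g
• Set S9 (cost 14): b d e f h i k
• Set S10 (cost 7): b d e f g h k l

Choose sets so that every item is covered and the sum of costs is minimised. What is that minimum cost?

S5, S7 together cover every item (S5 ∪ S7 = {a, b, c, d, e, f, g, h, i, j, k, l}); total cost 15 + 8 = 23.
The greedy pick S6, S10, S5 costs 24; no covering selection beats 23.

23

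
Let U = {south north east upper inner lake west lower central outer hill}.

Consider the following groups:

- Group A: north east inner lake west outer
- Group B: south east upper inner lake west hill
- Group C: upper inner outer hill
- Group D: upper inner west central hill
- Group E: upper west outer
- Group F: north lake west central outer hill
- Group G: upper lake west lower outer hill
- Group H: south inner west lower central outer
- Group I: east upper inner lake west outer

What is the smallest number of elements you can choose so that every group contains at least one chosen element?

2

The 2 elements {west, hill} hit every group.
No single element lies in every group, so at least 2 are needed and 2 is optimal.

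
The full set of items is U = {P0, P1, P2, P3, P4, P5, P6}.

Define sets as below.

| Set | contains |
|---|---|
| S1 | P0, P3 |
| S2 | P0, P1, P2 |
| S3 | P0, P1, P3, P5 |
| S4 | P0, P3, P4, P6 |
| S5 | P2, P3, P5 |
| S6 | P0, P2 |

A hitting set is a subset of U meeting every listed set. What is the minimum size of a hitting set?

Take H = {P0, P5}. Each listed set contains at least one of these, so H is a hitting set of size 2.
No single item lies in every set, so at least 2 are needed and 2 is optimal.

2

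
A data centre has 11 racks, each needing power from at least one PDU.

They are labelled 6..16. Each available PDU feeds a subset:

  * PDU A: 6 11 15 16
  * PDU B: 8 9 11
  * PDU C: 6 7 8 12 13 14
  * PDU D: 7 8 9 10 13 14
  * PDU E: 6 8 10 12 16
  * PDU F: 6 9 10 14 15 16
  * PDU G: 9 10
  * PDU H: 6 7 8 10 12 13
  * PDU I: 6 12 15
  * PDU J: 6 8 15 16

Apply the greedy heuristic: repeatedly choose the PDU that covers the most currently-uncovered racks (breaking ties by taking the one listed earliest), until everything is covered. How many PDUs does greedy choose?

Greedy: pick C (covers 6 new) → pick F (covers 4 new) → pick A (covers 1 new). Total picks: 3.

3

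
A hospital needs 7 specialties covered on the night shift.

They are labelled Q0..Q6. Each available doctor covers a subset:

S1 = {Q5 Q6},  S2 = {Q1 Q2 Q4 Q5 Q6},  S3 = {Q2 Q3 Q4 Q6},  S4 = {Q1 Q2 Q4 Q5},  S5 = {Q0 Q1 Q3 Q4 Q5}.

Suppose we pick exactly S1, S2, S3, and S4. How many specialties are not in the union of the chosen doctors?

Union of S1, S2, S3, S4 = {Q1, Q2, Q3, Q4, Q5, Q6}.
Not covered: Q0 — 1 specialty.

1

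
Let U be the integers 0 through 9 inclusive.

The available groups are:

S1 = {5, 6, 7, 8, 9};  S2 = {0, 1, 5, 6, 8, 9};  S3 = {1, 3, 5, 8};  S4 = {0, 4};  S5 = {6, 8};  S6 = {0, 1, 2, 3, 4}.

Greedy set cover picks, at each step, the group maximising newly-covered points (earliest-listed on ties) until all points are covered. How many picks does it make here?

Greedy: pick S2 (covers 6 new) → pick S6 (covers 3 new) → pick S1 (covers 1 new). Total picks: 3.
(The true minimum cover uses only 2 groups, so greedy is not optimal here.)

3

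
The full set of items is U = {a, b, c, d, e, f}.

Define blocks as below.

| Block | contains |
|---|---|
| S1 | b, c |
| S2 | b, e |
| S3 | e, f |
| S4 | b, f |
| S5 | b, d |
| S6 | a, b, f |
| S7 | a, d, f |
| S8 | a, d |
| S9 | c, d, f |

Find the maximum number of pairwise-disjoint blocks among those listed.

S1, S3, S8 are pairwise disjoint (S1={b,c}; S3={e,f}; S8={a,d}).
Every remaining block overlaps one of these, and no 4 of the listed blocks are pairwise disjoint, so 3 is the maximum.

3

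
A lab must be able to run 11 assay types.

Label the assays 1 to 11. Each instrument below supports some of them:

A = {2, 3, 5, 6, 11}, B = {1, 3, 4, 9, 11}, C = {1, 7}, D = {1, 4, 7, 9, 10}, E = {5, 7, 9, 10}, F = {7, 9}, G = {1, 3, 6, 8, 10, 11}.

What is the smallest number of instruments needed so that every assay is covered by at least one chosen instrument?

Take {A, D, G}. Their union is {1, 2, 3, 4, 5, 6, 7, 8, 9, 10, 11}, which is all 11 assays.
Only A contains 2, so A is forced; the remaining 6 assays need at least 2 more instruments (each remaining instrument adds at most 5) — so at least 3 instruments are needed, and 3 is optimal.

3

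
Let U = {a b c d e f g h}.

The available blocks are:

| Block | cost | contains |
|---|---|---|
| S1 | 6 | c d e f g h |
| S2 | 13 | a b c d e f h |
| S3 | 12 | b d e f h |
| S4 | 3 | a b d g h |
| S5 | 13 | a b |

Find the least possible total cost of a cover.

S1, S4 together cover every point (S1 ∪ S4 = {a, b, c, d, e, f, g, h}); total cost 6 + 3 = 9.
No covering selection has total cost below 9.

9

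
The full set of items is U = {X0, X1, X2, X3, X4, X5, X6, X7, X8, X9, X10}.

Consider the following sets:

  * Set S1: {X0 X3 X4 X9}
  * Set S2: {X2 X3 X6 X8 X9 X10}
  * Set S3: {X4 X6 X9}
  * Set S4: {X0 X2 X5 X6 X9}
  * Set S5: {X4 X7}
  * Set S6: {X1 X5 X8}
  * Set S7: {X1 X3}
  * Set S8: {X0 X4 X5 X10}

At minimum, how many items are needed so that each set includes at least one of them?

The 3 items {X1, X4, X6} hit every set.
The sets S4, S5, S7 are pairwise disjoint, so any hitting set needs a separate item for each — at least 3. Hence 3 is optimal.

3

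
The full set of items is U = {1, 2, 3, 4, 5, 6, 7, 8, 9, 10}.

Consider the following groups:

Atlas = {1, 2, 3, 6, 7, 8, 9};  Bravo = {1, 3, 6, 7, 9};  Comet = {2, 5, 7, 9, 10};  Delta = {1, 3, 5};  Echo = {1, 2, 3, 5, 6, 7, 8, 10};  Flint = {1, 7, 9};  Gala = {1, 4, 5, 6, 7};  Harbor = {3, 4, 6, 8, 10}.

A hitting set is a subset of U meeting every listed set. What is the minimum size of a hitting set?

2

H = {1, 10} meets every group (each contains at least one member of H), and |H| = 2.
The groups Flint, Harbor are pairwise disjoint, so any hitting set needs a separate item for each — at least 2. Hence 2 is optimal.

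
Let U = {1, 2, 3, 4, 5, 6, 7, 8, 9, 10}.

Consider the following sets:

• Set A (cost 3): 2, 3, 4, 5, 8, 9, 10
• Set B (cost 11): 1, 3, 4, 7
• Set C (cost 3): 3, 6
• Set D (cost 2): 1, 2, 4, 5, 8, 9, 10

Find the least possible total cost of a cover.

16

B, C, D together cover every element (B ∪ C ∪ D = {1, 2, 3, 4, 5, 6, 7, 8, 9, 10}); total cost 11 + 3 + 2 = 16.
No covering selection has total cost below 16.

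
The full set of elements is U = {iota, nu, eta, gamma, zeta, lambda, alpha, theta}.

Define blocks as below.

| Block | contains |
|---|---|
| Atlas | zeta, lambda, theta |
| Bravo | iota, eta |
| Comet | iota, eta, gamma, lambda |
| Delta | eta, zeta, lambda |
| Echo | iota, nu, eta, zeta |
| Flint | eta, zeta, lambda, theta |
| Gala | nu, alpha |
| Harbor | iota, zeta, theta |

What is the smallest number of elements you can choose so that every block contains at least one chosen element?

Take H = {iota, nu, zeta}. Each listed block contains at least one of these, so H is a hitting set of size 3.
The blocks Atlas, Bravo, Gala are pairwise disjoint, so any hitting set needs a separate element for each — at least 3. Hence 3 is optimal.

3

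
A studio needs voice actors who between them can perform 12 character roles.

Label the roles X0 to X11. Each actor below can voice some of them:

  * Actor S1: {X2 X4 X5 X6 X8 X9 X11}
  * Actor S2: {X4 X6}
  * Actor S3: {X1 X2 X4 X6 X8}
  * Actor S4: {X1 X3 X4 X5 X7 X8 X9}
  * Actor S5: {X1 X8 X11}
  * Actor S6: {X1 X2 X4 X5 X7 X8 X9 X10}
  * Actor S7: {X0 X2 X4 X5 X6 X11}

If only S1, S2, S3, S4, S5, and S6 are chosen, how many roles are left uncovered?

Union of S1, S2, S3, S4, S5, S6 = {X1, X2, X3, X4, X5, X6, X7, X8, X9, X10, X11}.
Not covered: X0 — 1 role.

1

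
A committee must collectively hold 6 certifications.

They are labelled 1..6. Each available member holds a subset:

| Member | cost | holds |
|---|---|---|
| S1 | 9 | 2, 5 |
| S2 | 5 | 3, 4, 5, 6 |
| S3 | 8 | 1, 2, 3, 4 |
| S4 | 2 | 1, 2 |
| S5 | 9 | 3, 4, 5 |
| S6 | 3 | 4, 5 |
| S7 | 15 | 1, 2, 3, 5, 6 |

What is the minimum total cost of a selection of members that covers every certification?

S2, S4 together cover every certification (S2 ∪ S4 = {1, 2, 3, 4, 5, 6}); total cost 5 + 2 = 7.
No covering selection has total cost below 7.

7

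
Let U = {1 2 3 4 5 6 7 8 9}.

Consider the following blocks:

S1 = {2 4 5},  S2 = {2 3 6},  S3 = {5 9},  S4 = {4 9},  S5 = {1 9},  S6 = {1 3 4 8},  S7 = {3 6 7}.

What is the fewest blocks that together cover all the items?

4

Take {S1, S3, S6, S7}. Their union is {1, 2, 3, 4, 5, 6, 7, 8, 9}, which is all 9 items.
Only S6 contains 8, so S6 is forced; the remaining 5 items need at least 3 more blocks (each remaining block adds at most 2) — so at least 4 blocks are needed, and 4 is optimal.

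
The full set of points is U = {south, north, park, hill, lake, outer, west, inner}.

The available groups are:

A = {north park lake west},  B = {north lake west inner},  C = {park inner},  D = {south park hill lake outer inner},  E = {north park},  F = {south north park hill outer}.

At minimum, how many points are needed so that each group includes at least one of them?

2

The 2 points {north, park} hit every group.
No single point lies in every group, so at least 2 are needed and 2 is optimal.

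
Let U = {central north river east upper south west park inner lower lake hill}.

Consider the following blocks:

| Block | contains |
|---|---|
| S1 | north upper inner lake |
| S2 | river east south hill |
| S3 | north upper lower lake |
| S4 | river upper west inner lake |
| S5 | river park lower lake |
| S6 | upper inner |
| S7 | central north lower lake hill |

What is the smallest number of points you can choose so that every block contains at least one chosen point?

3

Take H = {upper, lower, hill}. Each listed block contains at least one of these, so H is a hitting set of size 3.
No choice of 2 points meets every block, so 3 is the minimum.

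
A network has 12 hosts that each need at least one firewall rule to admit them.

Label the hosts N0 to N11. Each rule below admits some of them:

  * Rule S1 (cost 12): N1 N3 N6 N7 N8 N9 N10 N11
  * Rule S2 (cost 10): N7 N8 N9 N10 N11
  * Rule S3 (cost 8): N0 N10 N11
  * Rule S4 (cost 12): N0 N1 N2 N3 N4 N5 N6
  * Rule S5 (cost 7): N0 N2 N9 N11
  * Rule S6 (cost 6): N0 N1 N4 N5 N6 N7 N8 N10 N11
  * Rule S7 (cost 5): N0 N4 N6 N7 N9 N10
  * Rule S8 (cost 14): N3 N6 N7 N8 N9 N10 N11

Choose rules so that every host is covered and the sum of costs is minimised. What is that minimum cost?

S2, S4 together cover every host (S2 ∪ S4 = {N0, N1, N2, N3, N4, N5, N6, N7, N8, N9, N10, N11}); total cost 10 + 12 = 22.
The greedy pick S6, S5, S1 costs 25; no covering selection beats 22.

22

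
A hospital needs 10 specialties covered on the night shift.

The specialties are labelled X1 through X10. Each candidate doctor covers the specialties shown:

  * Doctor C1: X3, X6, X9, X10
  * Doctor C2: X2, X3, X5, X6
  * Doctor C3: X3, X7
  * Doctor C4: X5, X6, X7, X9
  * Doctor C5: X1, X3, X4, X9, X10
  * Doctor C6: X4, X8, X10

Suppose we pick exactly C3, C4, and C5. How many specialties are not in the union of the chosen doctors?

Union of C3, C4, C5 = {X1, X3, X4, X5, X6, X7, X9, X10}.
Not covered: X2, X8 — 2 specialties.

2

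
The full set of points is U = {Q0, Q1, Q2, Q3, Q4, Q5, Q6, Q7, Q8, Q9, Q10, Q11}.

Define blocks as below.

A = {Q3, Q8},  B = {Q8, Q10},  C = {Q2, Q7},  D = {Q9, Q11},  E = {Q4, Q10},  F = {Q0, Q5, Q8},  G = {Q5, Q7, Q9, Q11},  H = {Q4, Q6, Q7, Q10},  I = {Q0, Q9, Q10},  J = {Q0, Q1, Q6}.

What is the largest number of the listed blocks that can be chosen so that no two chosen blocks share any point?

A, C, D, E, J are pairwise disjoint (A={Q3,Q8}; C={Q2,Q7}; D={Q9,Q11}; E={Q4,Q10}; J={Q0,Q1,Q6}).
Every remaining block overlaps one of these, and no 6 of the listed blocks are pairwise disjoint, so 5 is the maximum.

5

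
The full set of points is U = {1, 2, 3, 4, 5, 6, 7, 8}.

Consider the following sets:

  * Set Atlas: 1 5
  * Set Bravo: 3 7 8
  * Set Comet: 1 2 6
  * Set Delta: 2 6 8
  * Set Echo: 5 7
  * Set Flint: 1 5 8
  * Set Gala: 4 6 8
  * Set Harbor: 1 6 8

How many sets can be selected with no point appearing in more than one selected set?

Atlas, Gala are pairwise disjoint (Atlas={1,5}; Gala={4,6,8}).
Every remaining set overlaps one of these, and no 3 of the listed sets are pairwise disjoint, so 2 is the maximum.

2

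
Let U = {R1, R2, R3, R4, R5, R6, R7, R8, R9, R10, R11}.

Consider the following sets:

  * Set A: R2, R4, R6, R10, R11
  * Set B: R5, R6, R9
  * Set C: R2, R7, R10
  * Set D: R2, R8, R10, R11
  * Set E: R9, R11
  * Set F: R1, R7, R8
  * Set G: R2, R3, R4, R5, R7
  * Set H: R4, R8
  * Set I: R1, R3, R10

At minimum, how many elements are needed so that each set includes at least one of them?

4

The 4 elements {R1, R2, R4, R9} hit every set.
No choice of 3 elements meets every set, so 4 is the minimum.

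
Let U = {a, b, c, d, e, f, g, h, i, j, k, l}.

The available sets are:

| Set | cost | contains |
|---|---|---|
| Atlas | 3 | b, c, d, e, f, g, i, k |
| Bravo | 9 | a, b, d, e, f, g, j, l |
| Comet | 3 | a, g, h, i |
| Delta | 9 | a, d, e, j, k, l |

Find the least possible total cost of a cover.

Atlas, Comet, Delta together cover every item (Atlas ∪ Comet ∪ Delta = {a, b, c, d, e, f, g, h, i, j, k, l}); total cost 3 + 3 + 9 = 15.
No covering selection has total cost below 15.

15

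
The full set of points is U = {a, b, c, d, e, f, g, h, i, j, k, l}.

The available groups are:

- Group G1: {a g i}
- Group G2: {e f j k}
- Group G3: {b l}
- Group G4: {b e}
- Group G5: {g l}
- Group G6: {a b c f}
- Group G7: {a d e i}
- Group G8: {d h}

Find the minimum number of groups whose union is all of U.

G2 and G5 and G6 and G7 and G8 together: G2 ∪ G5 ∪ G6 ∪ G7 ∪ G8 = {a, b, c, d, e, f, g, h, i, j, k, l} — every point is covered.
No 4 of the 8 groups cover everything (all 70 combinations miss at least one point), so 5 is optimal.

5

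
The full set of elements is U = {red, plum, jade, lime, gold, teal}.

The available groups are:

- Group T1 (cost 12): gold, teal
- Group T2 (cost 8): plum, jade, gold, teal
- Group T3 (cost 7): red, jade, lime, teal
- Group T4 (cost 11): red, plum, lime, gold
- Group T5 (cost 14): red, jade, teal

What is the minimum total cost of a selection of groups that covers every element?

T2, T3 together cover every element (T2 ∪ T3 = {red, plum, jade, lime, gold, teal}); total cost 8 + 7 = 15.
No covering selection has total cost below 15.

15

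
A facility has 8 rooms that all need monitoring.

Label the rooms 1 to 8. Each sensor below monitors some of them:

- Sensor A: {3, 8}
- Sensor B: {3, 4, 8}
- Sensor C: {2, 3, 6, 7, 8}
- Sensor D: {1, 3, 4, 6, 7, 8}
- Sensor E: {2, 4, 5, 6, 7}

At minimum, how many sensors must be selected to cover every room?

D and E together: D ∪ E = {1, 2, 3, 4, 5, 6, 7, 8} — every room is covered.
No single sensor has all 8 rooms (the largest, D, has 6), so 2 is optimal.

2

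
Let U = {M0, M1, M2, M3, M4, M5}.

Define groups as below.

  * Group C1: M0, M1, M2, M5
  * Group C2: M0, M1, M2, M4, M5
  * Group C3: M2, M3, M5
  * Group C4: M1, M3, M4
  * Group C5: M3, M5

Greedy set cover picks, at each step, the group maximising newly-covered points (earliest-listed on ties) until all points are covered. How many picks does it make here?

2

Greedy: pick C2 (covers 5 new) → pick C3 (covers 1 new). Total picks: 2.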